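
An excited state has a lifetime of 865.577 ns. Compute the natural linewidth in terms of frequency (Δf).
91.936 kHz

Using the energy-time uncertainty principle and E = hf:
ΔEΔt ≥ ℏ/2
hΔf·Δt ≥ ℏ/2

The minimum frequency uncertainty is:
Δf = ℏ/(2hτ) = 1/(4πτ)
Δf = 1/(4π × 8.656e-07 s)
Δf = 9.194e+04 Hz = 91.936 kHz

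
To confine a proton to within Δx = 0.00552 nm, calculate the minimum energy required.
170.246 meV

Localizing a particle requires giving it sufficient momentum uncertainty:

1. From uncertainty principle: Δp ≥ ℏ/(2Δx)
   Δp_min = (1.055e-34 J·s) / (2 × 5.520e-12 m)
   Δp_min = 9.552e-24 kg·m/s

2. This momentum uncertainty corresponds to kinetic energy:
   KE ≈ (Δp)²/(2m) = (9.552e-24)²/(2 × 1.673e-27 kg)
   KE = 2.728e-20 J = 170.246 meV

Tighter localization requires more energy.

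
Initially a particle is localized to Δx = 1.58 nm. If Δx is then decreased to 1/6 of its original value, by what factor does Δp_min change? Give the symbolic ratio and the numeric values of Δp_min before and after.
Original Δp_min = 3.337 × 10^-26 kg·m/s; new Δp'_min = 2.002 × 10^-25 kg·m/s; ratio Δp'_min/Δp_min = 6.

From the uncertainty principle ΔxΔp ≥ ℏ/2, the minimum momentum uncertainty is Δp_min = ℏ/(2Δx).

Original (Δx = 1.58 nm = 1.580e-09 m):
Δp_min = (1.055e-34 J·s)/(2 × 1.580e-09 m) = 3.337e-26 kg·m/s

When Δx → (1/6)Δx:
Δp'_min = ℏ/(2 × (1/6)Δx) = 6 × ℏ/(2Δx) = 6 × Δp_min
Δp'_min = 6 × 3.337e-26 kg·m/s = 2.002e-25 kg·m/s

Since Δp_min ∝ 1/Δx, when Δx is decreased to 1/6 of its original value, Δp_min increases to 6 times its original value.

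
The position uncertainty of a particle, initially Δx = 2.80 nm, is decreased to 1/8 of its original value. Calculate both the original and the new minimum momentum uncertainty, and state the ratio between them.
Original Δp_min = 1.883 × 10^-26 kg·m/s; new Δp'_min = 1.507 × 10^-25 kg·m/s; ratio Δp'_min/Δp_min = 8.

From the uncertainty principle ΔxΔp ≥ ℏ/2, the minimum momentum uncertainty is Δp_min = ℏ/(2Δx).

Original (Δx = 2.80 nm = 2.800e-09 m):
Δp_min = (1.055e-34 J·s)/(2 × 2.800e-09 m) = 1.883e-26 kg·m/s

When Δx → (1/8)Δx:
Δp'_min = ℏ/(2 × (1/8)Δx) = 8 × ℏ/(2Δx) = 8 × Δp_min
Δp'_min = 8 × 1.883e-26 kg·m/s = 1.507e-25 kg·m/s

Since Δp_min ∝ 1/Δx, when Δx is decreased to 1/8 of its original value, Δp_min increases to 8 times its original value.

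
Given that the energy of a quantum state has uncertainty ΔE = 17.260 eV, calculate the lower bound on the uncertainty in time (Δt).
19.068 as

Using the energy-time uncertainty principle:
ΔEΔt ≥ ℏ/2

The minimum uncertainty in time is:
Δt_min = ℏ/(2ΔE)
Δt_min = (1.055e-34 J·s) / (2 × 2.765e-18 J)
Δt_min = 1.907e-17 s = 19.068 as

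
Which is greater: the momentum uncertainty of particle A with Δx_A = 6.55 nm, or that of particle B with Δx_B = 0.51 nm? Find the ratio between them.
Particle B has the larger minimum momentum uncertainty, by a factor of 12.84.

For each particle, the minimum momentum uncertainty is Δp_min = ℏ/(2Δx):

Particle A: Δp_A = ℏ/(2×6.550e-09 m) = 8.050e-27 kg·m/s
Particle B: Δp_B = ℏ/(2×5.100e-10 m) = 1.034e-25 kg·m/s

Ratio: Δp_B/Δp_A = 12.84

Since Δp_min ∝ 1/Δx, the particle with smaller position uncertainty (B) has larger momentum uncertainty.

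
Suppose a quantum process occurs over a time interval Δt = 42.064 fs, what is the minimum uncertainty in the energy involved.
7.824 meV

Using the energy-time uncertainty principle:
ΔEΔt ≥ ℏ/2

The minimum uncertainty in energy is:
ΔE_min = ℏ/(2Δt)
ΔE_min = (1.055e-34 J·s) / (2 × 4.206e-14 s)
ΔE_min = 1.254e-21 J = 7.824 meV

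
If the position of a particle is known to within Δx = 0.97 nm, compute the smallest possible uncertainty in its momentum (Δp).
5.436 × 10^-26 kg·m/s

Using the Heisenberg uncertainty principle:
ΔxΔp ≥ ℏ/2

The minimum uncertainty in momentum is:
Δp_min = ℏ/(2Δx)
Δp_min = (1.055e-34 J·s) / (2 × 9.700e-10 m)
Δp_min = 5.436e-26 kg·m/s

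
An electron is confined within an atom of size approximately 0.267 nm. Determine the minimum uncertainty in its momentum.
1.975 × 10^-25 kg·m/s

Using the Heisenberg uncertainty principle:
ΔxΔp ≥ ℏ/2

With Δx ≈ L = 2.670e-10 m (the confinement size):
Δp_min = ℏ/(2Δx)
Δp_min = (1.055e-34 J·s) / (2 × 2.670e-10 m)
Δp_min = 1.975e-25 kg·m/s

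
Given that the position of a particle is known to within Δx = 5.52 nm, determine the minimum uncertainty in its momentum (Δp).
9.552 × 10^-27 kg·m/s

Using the Heisenberg uncertainty principle:
ΔxΔp ≥ ℏ/2

The minimum uncertainty in momentum is:
Δp_min = ℏ/(2Δx)
Δp_min = (1.055e-34 J·s) / (2 × 5.520e-09 m)
Δp_min = 9.552e-27 kg·m/s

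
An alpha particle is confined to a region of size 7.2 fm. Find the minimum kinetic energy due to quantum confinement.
25.189 keV

Using the uncertainty principle:

1. Position uncertainty: Δx ≈ 7.200e-15 m
2. Minimum momentum uncertainty: Δp = ℏ/(2Δx) = 7.323e-21 kg·m/s
3. Minimum kinetic energy:
   KE = (Δp)²/(2m) = (7.323e-21)²/(2 × 6.645e-27 kg)
   KE = 4.036e-15 J = 25.189 keV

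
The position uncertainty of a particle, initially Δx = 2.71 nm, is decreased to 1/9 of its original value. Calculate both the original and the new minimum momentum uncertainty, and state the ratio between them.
Original Δp_min = 1.946 × 10^-26 kg·m/s; new Δp'_min = 1.751 × 10^-25 kg·m/s; ratio Δp'_min/Δp_min = 9.

From the uncertainty principle ΔxΔp ≥ ℏ/2, the minimum momentum uncertainty is Δp_min = ℏ/(2Δx).

Original (Δx = 2.71 nm = 2.710e-09 m):
Δp_min = (1.055e-34 J·s)/(2 × 2.710e-09 m) = 1.946e-26 kg·m/s

When Δx → (1/9)Δx:
Δp'_min = ℏ/(2 × (1/9)Δx) = 9 × ℏ/(2Δx) = 9 × Δp_min
Δp'_min = 9 × 1.946e-26 kg·m/s = 1.751e-25 kg·m/s

Since Δp_min ∝ 1/Δx, when Δx is decreased to 1/9 of its original value, Δp_min increases to 9 times its original value.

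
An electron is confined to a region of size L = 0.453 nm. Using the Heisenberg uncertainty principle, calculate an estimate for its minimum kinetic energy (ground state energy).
46.416 meV

Using the uncertainty principle to estimate ground state energy:

1. The position uncertainty is approximately the confinement size:
   Δx ≈ L = 4.530e-10 m

2. From ΔxΔp ≥ ℏ/2, the minimum momentum uncertainty is:
   Δp ≈ ℏ/(2L) = 1.164e-25 kg·m/s

3. The kinetic energy is approximately:
   KE ≈ (Δp)²/(2m) = (1.164e-25)²/(2 × 9.109e-31 kg)
   KE ≈ 7.437e-21 J = 46.416 meV

This is an order-of-magnitude estimate of the ground state energy.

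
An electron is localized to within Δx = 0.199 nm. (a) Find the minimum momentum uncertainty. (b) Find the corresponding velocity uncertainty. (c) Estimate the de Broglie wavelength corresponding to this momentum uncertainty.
(a) Δp_min = 2.650 × 10^-25 kg·m/s
(b) Δv_min = 290.873 km/s
(c) λ_dB = 2.501 nm

Step-by-step:

(a) From the uncertainty principle:
Δp_min = ℏ/(2Δx) = (1.055e-34 J·s)/(2 × 1.990e-10 m) = 2.650e-25 kg·m/s

(b) The velocity uncertainty:
Δv = Δp/m = (2.650e-25 kg·m/s)/(9.109e-31 kg) = 2.909e+05 m/s = 290.873 km/s

(c) The de Broglie wavelength for this momentum:
λ = h/p = (6.626e-34 J·s)/(2.650e-25 kg·m/s) = 2.501e-09 m = 2.501 nm

Note: The de Broglie wavelength is comparable to the localization size, as expected from wave-particle duality.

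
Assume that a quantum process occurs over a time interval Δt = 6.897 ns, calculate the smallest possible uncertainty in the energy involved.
47.717 neV

Using the energy-time uncertainty principle:
ΔEΔt ≥ ℏ/2

The minimum uncertainty in energy is:
ΔE_min = ℏ/(2Δt)
ΔE_min = (1.055e-34 J·s) / (2 × 6.897e-09 s)
ΔE_min = 7.645e-27 J = 47.717 neV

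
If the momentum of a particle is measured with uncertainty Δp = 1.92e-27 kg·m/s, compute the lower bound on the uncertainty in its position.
27.463 nm

Using the Heisenberg uncertainty principle:
ΔxΔp ≥ ℏ/2

The minimum uncertainty in position is:
Δx_min = ℏ/(2Δp)
Δx_min = (1.055e-34 J·s) / (2 × 1.920e-27 kg·m/s)
Δx_min = 2.746e-08 m = 27.463 nm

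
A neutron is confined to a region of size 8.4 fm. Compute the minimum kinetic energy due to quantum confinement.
73.417 keV

Using the uncertainty principle:

1. Position uncertainty: Δx ≈ 8.400e-15 m
2. Minimum momentum uncertainty: Δp = ℏ/(2Δx) = 6.277e-21 kg·m/s
3. Minimum kinetic energy:
   KE = (Δp)²/(2m) = (6.277e-21)²/(2 × 1.675e-27 kg)
   KE = 1.176e-14 J = 73.417 keV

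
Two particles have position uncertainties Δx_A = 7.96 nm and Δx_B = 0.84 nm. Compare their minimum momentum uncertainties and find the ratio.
Particle B has the larger minimum momentum uncertainty, by a factor of 9.48.

For each particle, the minimum momentum uncertainty is Δp_min = ℏ/(2Δx):

Particle A: Δp_A = ℏ/(2×7.960e-09 m) = 6.624e-27 kg·m/s
Particle B: Δp_B = ℏ/(2×8.400e-10 m) = 6.277e-26 kg·m/s

Ratio: Δp_B/Δp_A = 9.48

Since Δp_min ∝ 1/Δx, the particle with smaller position uncertainty (B) has larger momentum uncertainty.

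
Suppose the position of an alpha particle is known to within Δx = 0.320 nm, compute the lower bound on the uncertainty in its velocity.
24.798 m/s

Using the Heisenberg uncertainty principle and Δp = mΔv:
ΔxΔp ≥ ℏ/2
Δx(mΔv) ≥ ℏ/2

The minimum uncertainty in velocity is:
Δv_min = ℏ/(2mΔx)
Δv_min = (1.055e-34 J·s) / (2 × 6.645e-27 kg × 3.200e-10 m)
Δv_min = 2.480e+01 m/s = 24.798 m/s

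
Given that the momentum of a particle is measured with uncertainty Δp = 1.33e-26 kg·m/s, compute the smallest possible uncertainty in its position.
3.965 nm

Using the Heisenberg uncertainty principle:
ΔxΔp ≥ ℏ/2

The minimum uncertainty in position is:
Δx_min = ℏ/(2Δp)
Δx_min = (1.055e-34 J·s) / (2 × 1.330e-26 kg·m/s)
Δx_min = 3.965e-09 m = 3.965 nm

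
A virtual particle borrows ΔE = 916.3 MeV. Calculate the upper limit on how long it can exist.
3.592 × 10^-25 s

Using the energy-time uncertainty principle:
ΔEΔt ≥ ℏ/2

For a virtual particle borrowing energy ΔE, the maximum lifetime is:
Δt_max = ℏ/(2ΔE)

Converting energy:
ΔE = 916.3 MeV = 1.468e-10 J

Δt_max = (1.055e-34 J·s) / (2 × 1.468e-10 J)
Δt_max = 3.592e-25 s = 3.592 × 10^-25 s

Virtual particles with higher borrowed energy exist for shorter times.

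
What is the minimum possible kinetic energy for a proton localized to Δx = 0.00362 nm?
395.856 meV

Localizing a particle requires giving it sufficient momentum uncertainty:

1. From uncertainty principle: Δp ≥ ℏ/(2Δx)
   Δp_min = (1.055e-34 J·s) / (2 × 3.620e-12 m)
   Δp_min = 1.457e-23 kg·m/s

2. This momentum uncertainty corresponds to kinetic energy:
   KE ≈ (Δp)²/(2m) = (1.457e-23)²/(2 × 1.673e-27 kg)
   KE = 6.342e-20 J = 395.856 meV

Tighter localization requires more energy.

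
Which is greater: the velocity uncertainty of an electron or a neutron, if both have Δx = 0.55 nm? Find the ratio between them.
The electron has the larger minimum velocity uncertainty, by a ratio of 1838.7.

For both particles, Δp_min = ℏ/(2Δx) = 9.587e-26 kg·m/s (same for both).

The velocity uncertainty is Δv = Δp/m:
- electron: Δv = 9.587e-26 / 9.109e-31 = 1.052e+05 m/s = 105.243 km/s
- neutron: Δv = 9.587e-26 / 1.675e-27 = 5.724e+01 m/s = 57.238 m/s

Ratio: 1.052e+05 / 5.724e+01 = 1838.7

The lighter particle has larger velocity uncertainty because Δv ∝ 1/m.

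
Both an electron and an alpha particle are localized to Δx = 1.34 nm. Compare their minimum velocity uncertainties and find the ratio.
The electron has the larger minimum velocity uncertainty, by a ratio of 7294.3.

For both particles, Δp_min = ℏ/(2Δx) = 3.935e-26 kg·m/s (same for both).

The velocity uncertainty is Δv = Δp/m:
- electron: Δv = 3.935e-26 / 9.109e-31 = 4.320e+04 m/s = 43.197 km/s
- alpha particle: Δv = 3.935e-26 / 6.645e-27 = 5.922e+00 m/s = 5.922 m/s

Ratio: 4.320e+04 / 5.922e+00 = 7294.3

The lighter particle has larger velocity uncertainty because Δv ∝ 1/m.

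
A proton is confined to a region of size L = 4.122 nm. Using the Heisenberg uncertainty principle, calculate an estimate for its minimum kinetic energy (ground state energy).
305.308 neV

Using the uncertainty principle to estimate ground state energy:

1. The position uncertainty is approximately the confinement size:
   Δx ≈ L = 4.122e-09 m

2. From ΔxΔp ≥ ℏ/2, the minimum momentum uncertainty is:
   Δp ≈ ℏ/(2L) = 1.279e-26 kg·m/s

3. The kinetic energy is approximately:
   KE ≈ (Δp)²/(2m) = (1.279e-26)²/(2 × 1.673e-27 kg)
   KE ≈ 4.892e-26 J = 305.308 neV

This is an order-of-magnitude estimate of the ground state energy.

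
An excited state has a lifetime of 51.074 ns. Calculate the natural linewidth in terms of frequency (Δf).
1.558 MHz

Using the energy-time uncertainty principle and E = hf:
ΔEΔt ≥ ℏ/2
hΔf·Δt ≥ ℏ/2

The minimum frequency uncertainty is:
Δf = ℏ/(2hτ) = 1/(4πτ)
Δf = 1/(4π × 5.107e-08 s)
Δf = 1.558e+06 Hz = 1.558 MHz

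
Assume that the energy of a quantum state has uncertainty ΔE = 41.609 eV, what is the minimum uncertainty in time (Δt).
7.909 as

Using the energy-time uncertainty principle:
ΔEΔt ≥ ℏ/2

The minimum uncertainty in time is:
Δt_min = ℏ/(2ΔE)
Δt_min = (1.055e-34 J·s) / (2 × 6.666e-18 J)
Δt_min = 7.909e-18 s = 7.909 as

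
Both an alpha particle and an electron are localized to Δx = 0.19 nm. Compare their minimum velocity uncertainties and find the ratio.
The electron has the larger minimum velocity uncertainty, by a ratio of 7294.3.

For both particles, Δp_min = ℏ/(2Δx) = 2.775e-25 kg·m/s (same for both).

The velocity uncertainty is Δv = Δp/m:
- alpha particle: Δv = 2.775e-25 / 6.645e-27 = 4.177e+01 m/s = 41.766 m/s
- electron: Δv = 2.775e-25 / 9.109e-31 = 3.047e+05 m/s = 304.652 km/s

Ratio: 3.047e+05 / 4.177e+01 = 7294.3

The lighter particle has larger velocity uncertainty because Δv ∝ 1/m.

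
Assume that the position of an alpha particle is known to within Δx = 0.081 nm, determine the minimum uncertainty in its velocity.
97.969 m/s

Using the Heisenberg uncertainty principle and Δp = mΔv:
ΔxΔp ≥ ℏ/2
Δx(mΔv) ≥ ℏ/2

The minimum uncertainty in velocity is:
Δv_min = ℏ/(2mΔx)
Δv_min = (1.055e-34 J·s) / (2 × 6.645e-27 kg × 8.100e-11 m)
Δv_min = 9.797e+01 m/s = 97.969 m/s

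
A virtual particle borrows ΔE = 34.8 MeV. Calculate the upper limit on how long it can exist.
9.457 ys

Using the energy-time uncertainty principle:
ΔEΔt ≥ ℏ/2

For a virtual particle borrowing energy ΔE, the maximum lifetime is:
Δt_max = ℏ/(2ΔE)

Converting energy:
ΔE = 34.8 MeV = 5.576e-12 J

Δt_max = (1.055e-34 J·s) / (2 × 5.576e-12 J)
Δt_max = 9.457e-24 s = 9.457 ys

Virtual particles with higher borrowed energy exist for shorter times.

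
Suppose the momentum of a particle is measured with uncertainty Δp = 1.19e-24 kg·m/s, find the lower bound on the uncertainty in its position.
44.310 pm

Using the Heisenberg uncertainty principle:
ΔxΔp ≥ ℏ/2

The minimum uncertainty in position is:
Δx_min = ℏ/(2Δp)
Δx_min = (1.055e-34 J·s) / (2 × 1.190e-24 kg·m/s)
Δx_min = 4.431e-11 m = 44.310 pm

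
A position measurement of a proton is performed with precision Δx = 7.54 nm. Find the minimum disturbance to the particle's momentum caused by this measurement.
6.993 × 10^-27 kg·m/s

The uncertainty principle implies that measuring position disturbs momentum:
ΔxΔp ≥ ℏ/2

When we measure position with precision Δx, we necessarily introduce a momentum uncertainty:
Δp ≥ ℏ/(2Δx)
Δp_min = (1.055e-34 J·s) / (2 × 7.540e-09 m)
Δp_min = 6.993e-27 kg·m/s

The more precisely we measure position, the greater the momentum disturbance.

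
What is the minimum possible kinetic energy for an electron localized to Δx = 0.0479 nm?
4.151 eV

Localizing a particle requires giving it sufficient momentum uncertainty:

1. From uncertainty principle: Δp ≥ ℏ/(2Δx)
   Δp_min = (1.055e-34 J·s) / (2 × 4.790e-11 m)
   Δp_min = 1.101e-24 kg·m/s

2. This momentum uncertainty corresponds to kinetic energy:
   KE ≈ (Δp)²/(2m) = (1.101e-24)²/(2 × 9.109e-31 kg)
   KE = 6.651e-19 J = 4.151 eV

Tighter localization requires more energy.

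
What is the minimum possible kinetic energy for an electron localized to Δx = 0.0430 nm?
5.151 eV

Localizing a particle requires giving it sufficient momentum uncertainty:

1. From uncertainty principle: Δp ≥ ℏ/(2Δx)
   Δp_min = (1.055e-34 J·s) / (2 × 4.300e-11 m)
   Δp_min = 1.226e-24 kg·m/s

2. This momentum uncertainty corresponds to kinetic energy:
   KE ≈ (Δp)²/(2m) = (1.226e-24)²/(2 × 9.109e-31 kg)
   KE = 8.253e-19 J = 5.151 eV

Tighter localization requires more energy.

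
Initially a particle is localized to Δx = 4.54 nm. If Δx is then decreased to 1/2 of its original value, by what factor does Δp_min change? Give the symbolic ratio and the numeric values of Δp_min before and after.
Original Δp_min = 1.161 × 10^-26 kg·m/s; new Δp'_min = 2.323 × 10^-26 kg·m/s; ratio Δp'_min/Δp_min = 2.

From the uncertainty principle ΔxΔp ≥ ℏ/2, the minimum momentum uncertainty is Δp_min = ℏ/(2Δx).

Original (Δx = 4.54 nm = 4.540e-09 m):
Δp_min = (1.055e-34 J·s)/(2 × 4.540e-09 m) = 1.161e-26 kg·m/s

When Δx → (1/2)Δx:
Δp'_min = ℏ/(2 × (1/2)Δx) = 2 × ℏ/(2Δx) = 2 × Δp_min
Δp'_min = 2 × 1.161e-26 kg·m/s = 2.323e-26 kg·m/s

Since Δp_min ∝ 1/Δx, when Δx is decreased to 1/2 of its original value, Δp_min increases to 2 times its original value.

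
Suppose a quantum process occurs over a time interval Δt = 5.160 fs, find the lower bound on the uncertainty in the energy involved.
63.780 meV

Using the energy-time uncertainty principle:
ΔEΔt ≥ ℏ/2

The minimum uncertainty in energy is:
ΔE_min = ℏ/(2Δt)
ΔE_min = (1.055e-34 J·s) / (2 × 5.160e-15 s)
ΔE_min = 1.022e-20 J = 63.780 meV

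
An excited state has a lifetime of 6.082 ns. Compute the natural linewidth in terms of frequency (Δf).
13.084 MHz

Using the energy-time uncertainty principle and E = hf:
ΔEΔt ≥ ℏ/2
hΔf·Δt ≥ ℏ/2

The minimum frequency uncertainty is:
Δf = ℏ/(2hτ) = 1/(4πτ)
Δf = 1/(4π × 6.082e-09 s)
Δf = 1.308e+07 Hz = 13.084 MHz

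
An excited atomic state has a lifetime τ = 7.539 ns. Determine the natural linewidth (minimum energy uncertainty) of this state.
43.654 neV

Using the energy-time uncertainty principle:
ΔEΔt ≥ ℏ/2

The lifetime τ represents the time uncertainty Δt.
The natural linewidth (minimum energy uncertainty) is:

ΔE = ℏ/(2τ)
ΔE = (1.055e-34 J·s) / (2 × 7.539e-09 s)
ΔE = 6.994e-27 J = 43.654 neV

This natural linewidth limits the precision of spectroscopic measurements.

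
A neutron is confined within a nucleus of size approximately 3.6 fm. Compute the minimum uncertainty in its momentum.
1.465 × 10^-20 kg·m/s

Using the Heisenberg uncertainty principle:
ΔxΔp ≥ ℏ/2

With Δx ≈ L = 3.600e-15 m (the confinement size):
Δp_min = ℏ/(2Δx)
Δp_min = (1.055e-34 J·s) / (2 × 3.600e-15 m)
Δp_min = 1.465e-20 kg·m/s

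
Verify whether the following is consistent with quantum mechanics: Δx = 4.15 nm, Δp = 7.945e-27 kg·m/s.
No, it violates the uncertainty principle (impossible measurement).

Calculate the product ΔxΔp:
ΔxΔp = (4.150e-09 m) × (7.945e-27 kg·m/s)
ΔxΔp = 3.297e-35 J·s

Compare to the minimum allowed value ℏ/2:
ℏ/2 = 5.273e-35 J·s

Since ΔxΔp = 3.297e-35 J·s < 5.273e-35 J·s = ℏ/2,
the measurement violates the uncertainty principle.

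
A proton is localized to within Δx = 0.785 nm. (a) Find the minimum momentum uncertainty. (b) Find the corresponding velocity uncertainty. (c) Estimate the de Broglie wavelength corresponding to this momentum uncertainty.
(a) Δp_min = 6.717 × 10^-26 kg·m/s
(b) Δv_min = 40.159 m/s
(c) λ_dB = 9.865 nm

Step-by-step:

(a) From the uncertainty principle:
Δp_min = ℏ/(2Δx) = (1.055e-34 J·s)/(2 × 7.850e-10 m) = 6.717e-26 kg·m/s

(b) The velocity uncertainty:
Δv = Δp/m = (6.717e-26 kg·m/s)/(1.673e-27 kg) = 4.016e+01 m/s = 40.159 m/s

(c) The de Broglie wavelength for this momentum:
λ = h/p = (6.626e-34 J·s)/(6.717e-26 kg·m/s) = 9.865e-09 m = 9.865 nm

Note: The de Broglie wavelength is comparable to the localization size, as expected from wave-particle duality.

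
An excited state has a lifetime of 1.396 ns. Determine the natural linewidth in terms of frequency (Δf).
57.004 MHz

Using the energy-time uncertainty principle and E = hf:
ΔEΔt ≥ ℏ/2
hΔf·Δt ≥ ℏ/2

The minimum frequency uncertainty is:
Δf = ℏ/(2hτ) = 1/(4πτ)
Δf = 1/(4π × 1.396e-09 s)
Δf = 5.700e+07 Hz = 57.004 MHz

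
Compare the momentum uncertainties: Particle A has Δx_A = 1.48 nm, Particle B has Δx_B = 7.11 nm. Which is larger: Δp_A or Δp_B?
Particle A has the larger minimum momentum uncertainty, by a factor of 4.80.

For each particle, the minimum momentum uncertainty is Δp_min = ℏ/(2Δx):

Particle A: Δp_A = ℏ/(2×1.480e-09 m) = 3.563e-26 kg·m/s
Particle B: Δp_B = ℏ/(2×7.110e-09 m) = 7.416e-27 kg·m/s

Ratio: Δp_A/Δp_B = 4.80

Since Δp_min ∝ 1/Δx, the particle with smaller position uncertainty (A) has larger momentum uncertainty.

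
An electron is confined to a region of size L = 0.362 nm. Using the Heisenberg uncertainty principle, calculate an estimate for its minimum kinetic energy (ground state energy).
72.685 meV

Using the uncertainty principle to estimate ground state energy:

1. The position uncertainty is approximately the confinement size:
   Δx ≈ L = 3.620e-10 m

2. From ΔxΔp ≥ ℏ/2, the minimum momentum uncertainty is:
   Δp ≈ ℏ/(2L) = 1.457e-25 kg·m/s

3. The kinetic energy is approximately:
   KE ≈ (Δp)²/(2m) = (1.457e-25)²/(2 × 9.109e-31 kg)
   KE ≈ 1.165e-20 J = 72.685 meV

This is an order-of-magnitude estimate of the ground state energy.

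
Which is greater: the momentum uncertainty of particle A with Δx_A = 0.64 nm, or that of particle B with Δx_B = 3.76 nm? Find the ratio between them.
Particle A has the larger minimum momentum uncertainty, by a factor of 5.88.

For each particle, the minimum momentum uncertainty is Δp_min = ℏ/(2Δx):

Particle A: Δp_A = ℏ/(2×6.400e-10 m) = 8.239e-26 kg·m/s
Particle B: Δp_B = ℏ/(2×3.760e-09 m) = 1.402e-26 kg·m/s

Ratio: Δp_A/Δp_B = 5.88

Since Δp_min ∝ 1/Δx, the particle with smaller position uncertainty (A) has larger momentum uncertainty.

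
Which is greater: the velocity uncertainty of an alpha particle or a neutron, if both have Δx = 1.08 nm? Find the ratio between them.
The neutron has the larger minimum velocity uncertainty, by a ratio of 4.0.

For both particles, Δp_min = ℏ/(2Δx) = 4.882e-26 kg·m/s (same for both).

The velocity uncertainty is Δv = Δp/m:
- alpha particle: Δv = 4.882e-26 / 6.645e-27 = 7.348e+00 m/s = 7.348 m/s
- neutron: Δv = 4.882e-26 / 1.675e-27 = 2.915e+01 m/s = 29.149 m/s

Ratio: 2.915e+01 / 7.348e+00 = 4.0

The lighter particle has larger velocity uncertainty because Δv ∝ 1/m.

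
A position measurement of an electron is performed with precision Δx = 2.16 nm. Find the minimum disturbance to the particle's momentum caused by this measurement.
2.441 × 10^-26 kg·m/s

The uncertainty principle implies that measuring position disturbs momentum:
ΔxΔp ≥ ℏ/2

When we measure position with precision Δx, we necessarily introduce a momentum uncertainty:
Δp ≥ ℏ/(2Δx)
Δp_min = (1.055e-34 J·s) / (2 × 2.160e-09 m)
Δp_min = 2.441e-26 kg·m/s

The more precisely we measure position, the greater the momentum disturbance.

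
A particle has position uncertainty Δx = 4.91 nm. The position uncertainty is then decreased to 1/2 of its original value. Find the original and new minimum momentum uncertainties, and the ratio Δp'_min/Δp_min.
Original Δp_min = 1.074 × 10^-26 kg·m/s; new Δp'_min = 2.148 × 10^-26 kg·m/s; ratio Δp'_min/Δp_min = 2.

From the uncertainty principle ΔxΔp ≥ ℏ/2, the minimum momentum uncertainty is Δp_min = ℏ/(2Δx).

Original (Δx = 4.91 nm = 4.910e-09 m):
Δp_min = (1.055e-34 J·s)/(2 × 4.910e-09 m) = 1.074e-26 kg·m/s

When Δx → (1/2)Δx:
Δp'_min = ℏ/(2 × (1/2)Δx) = 2 × ℏ/(2Δx) = 2 × Δp_min
Δp'_min = 2 × 1.074e-26 kg·m/s = 2.148e-26 kg·m/s

Since Δp_min ∝ 1/Δx, when Δx is decreased to 1/2 of its original value, Δp_min increases to 2 times its original value.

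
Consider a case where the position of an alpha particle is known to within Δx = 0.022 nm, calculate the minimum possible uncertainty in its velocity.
360.704 m/s

Using the Heisenberg uncertainty principle and Δp = mΔv:
ΔxΔp ≥ ℏ/2
Δx(mΔv) ≥ ℏ/2

The minimum uncertainty in velocity is:
Δv_min = ℏ/(2mΔx)
Δv_min = (1.055e-34 J·s) / (2 × 6.645e-27 kg × 2.200e-11 m)
Δv_min = 3.607e+02 m/s = 360.704 m/s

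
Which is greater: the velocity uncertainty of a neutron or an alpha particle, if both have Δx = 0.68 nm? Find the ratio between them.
The neutron has the larger minimum velocity uncertainty, by a ratio of 4.0.

For both particles, Δp_min = ℏ/(2Δx) = 7.754e-26 kg·m/s (same for both).

The velocity uncertainty is Δv = Δp/m:
- neutron: Δv = 7.754e-26 / 1.675e-27 = 4.630e+01 m/s = 46.296 m/s
- alpha particle: Δv = 7.754e-26 / 6.645e-27 = 1.167e+01 m/s = 11.670 m/s

Ratio: 4.630e+01 / 1.167e+01 = 4.0

The lighter particle has larger velocity uncertainty because Δv ∝ 1/m.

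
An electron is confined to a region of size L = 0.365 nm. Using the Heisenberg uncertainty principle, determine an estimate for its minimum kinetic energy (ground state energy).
71.495 meV

Using the uncertainty principle to estimate ground state energy:

1. The position uncertainty is approximately the confinement size:
   Δx ≈ L = 3.650e-10 m

2. From ΔxΔp ≥ ℏ/2, the minimum momentum uncertainty is:
   Δp ≈ ℏ/(2L) = 1.445e-25 kg·m/s

3. The kinetic energy is approximately:
   KE ≈ (Δp)²/(2m) = (1.445e-25)²/(2 × 9.109e-31 kg)
   KE ≈ 1.145e-20 J = 71.495 meV

This is an order-of-magnitude estimate of the ground state energy.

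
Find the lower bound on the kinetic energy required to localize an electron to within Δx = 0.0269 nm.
13.163 eV

Localizing a particle requires giving it sufficient momentum uncertainty:

1. From uncertainty principle: Δp ≥ ℏ/(2Δx)
   Δp_min = (1.055e-34 J·s) / (2 × 2.690e-11 m)
   Δp_min = 1.960e-24 kg·m/s

2. This momentum uncertainty corresponds to kinetic energy:
   KE ≈ (Δp)²/(2m) = (1.960e-24)²/(2 × 9.109e-31 kg)
   KE = 2.109e-18 J = 13.163 eV

Tighter localization requires more energy.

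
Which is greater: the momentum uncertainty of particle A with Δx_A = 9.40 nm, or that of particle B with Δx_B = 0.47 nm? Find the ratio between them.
Particle B has the larger minimum momentum uncertainty, by a factor of 20.00.

For each particle, the minimum momentum uncertainty is Δp_min = ℏ/(2Δx):

Particle A: Δp_A = ℏ/(2×9.400e-09 m) = 5.609e-27 kg·m/s
Particle B: Δp_B = ℏ/(2×4.700e-10 m) = 1.122e-25 kg·m/s

Ratio: Δp_B/Δp_A = 20.00

Since Δp_min ∝ 1/Δx, the particle with smaller position uncertainty (B) has larger momentum uncertainty.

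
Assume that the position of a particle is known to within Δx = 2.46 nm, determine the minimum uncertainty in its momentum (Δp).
2.143 × 10^-26 kg·m/s

Using the Heisenberg uncertainty principle:
ΔxΔp ≥ ℏ/2

The minimum uncertainty in momentum is:
Δp_min = ℏ/(2Δx)
Δp_min = (1.055e-34 J·s) / (2 × 2.460e-09 m)
Δp_min = 2.143e-26 kg·m/s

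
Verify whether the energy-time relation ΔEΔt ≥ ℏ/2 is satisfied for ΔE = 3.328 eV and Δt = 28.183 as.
No, it violates the uncertainty relation.

Calculate the product ΔEΔt:
ΔE = 3.328 eV = 5.332e-19 J
ΔEΔt = (5.332e-19 J) × (2.818e-17 s)
ΔEΔt = 1.503e-35 J·s

Compare to the minimum allowed value ℏ/2:
ℏ/2 = 5.273e-35 J·s

Since ΔEΔt = 1.503e-35 J·s < 5.273e-35 J·s = ℏ/2,
this violates the uncertainty relation.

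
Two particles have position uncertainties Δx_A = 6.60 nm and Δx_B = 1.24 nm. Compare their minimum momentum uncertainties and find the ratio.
Particle B has the larger minimum momentum uncertainty, by a factor of 5.32.

For each particle, the minimum momentum uncertainty is Δp_min = ℏ/(2Δx):

Particle A: Δp_A = ℏ/(2×6.600e-09 m) = 7.989e-27 kg·m/s
Particle B: Δp_B = ℏ/(2×1.240e-09 m) = 4.252e-26 kg·m/s

Ratio: Δp_B/Δp_A = 5.32

Since Δp_min ∝ 1/Δx, the particle with smaller position uncertainty (B) has larger momentum uncertainty.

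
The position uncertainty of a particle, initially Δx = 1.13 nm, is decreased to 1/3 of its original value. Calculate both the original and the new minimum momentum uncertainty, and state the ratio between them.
Original Δp_min = 4.666 × 10^-26 kg·m/s; new Δp'_min = 1.400 × 10^-25 kg·m/s; ratio Δp'_min/Δp_min = 3.

From the uncertainty principle ΔxΔp ≥ ℏ/2, the minimum momentum uncertainty is Δp_min = ℏ/(2Δx).

Original (Δx = 1.13 nm = 1.130e-09 m):
Δp_min = (1.055e-34 J·s)/(2 × 1.130e-09 m) = 4.666e-26 kg·m/s

When Δx → (1/3)Δx:
Δp'_min = ℏ/(2 × (1/3)Δx) = 3 × ℏ/(2Δx) = 3 × Δp_min
Δp'_min = 3 × 4.666e-26 kg·m/s = 1.400e-25 kg·m/s

Since Δp_min ∝ 1/Δx, when Δx is decreased to 1/3 of its original value, Δp_min increases to 3 times its original value.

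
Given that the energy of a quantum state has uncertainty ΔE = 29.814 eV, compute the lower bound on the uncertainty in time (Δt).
11.039 as

Using the energy-time uncertainty principle:
ΔEΔt ≥ ℏ/2

The minimum uncertainty in time is:
Δt_min = ℏ/(2ΔE)
Δt_min = (1.055e-34 J·s) / (2 × 4.777e-18 J)
Δt_min = 1.104e-17 s = 11.039 as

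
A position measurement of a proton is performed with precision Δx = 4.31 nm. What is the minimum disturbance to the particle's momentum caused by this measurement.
1.223 × 10^-26 kg·m/s

The uncertainty principle implies that measuring position disturbs momentum:
ΔxΔp ≥ ℏ/2

When we measure position with precision Δx, we necessarily introduce a momentum uncertainty:
Δp ≥ ℏ/(2Δx)
Δp_min = (1.055e-34 J·s) / (2 × 4.310e-09 m)
Δp_min = 1.223e-26 kg·m/s

The more precisely we measure position, the greater the momentum disturbance.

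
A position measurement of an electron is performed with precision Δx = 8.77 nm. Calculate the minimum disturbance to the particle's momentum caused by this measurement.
6.012 × 10^-27 kg·m/s

The uncertainty principle implies that measuring position disturbs momentum:
ΔxΔp ≥ ℏ/2

When we measure position with precision Δx, we necessarily introduce a momentum uncertainty:
Δp ≥ ℏ/(2Δx)
Δp_min = (1.055e-34 J·s) / (2 × 8.770e-09 m)
Δp_min = 6.012e-27 kg·m/s

The more precisely we measure position, the greater the momentum disturbance.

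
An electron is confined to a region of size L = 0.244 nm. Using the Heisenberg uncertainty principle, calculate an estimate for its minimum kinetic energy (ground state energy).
159.986 meV

Using the uncertainty principle to estimate ground state energy:

1. The position uncertainty is approximately the confinement size:
   Δx ≈ L = 2.440e-10 m

2. From ΔxΔp ≥ ℏ/2, the minimum momentum uncertainty is:
   Δp ≈ ℏ/(2L) = 2.161e-25 kg·m/s

3. The kinetic energy is approximately:
   KE ≈ (Δp)²/(2m) = (2.161e-25)²/(2 × 9.109e-31 kg)
   KE ≈ 2.563e-20 J = 159.986 meV

This is an order-of-magnitude estimate of the ground state energy.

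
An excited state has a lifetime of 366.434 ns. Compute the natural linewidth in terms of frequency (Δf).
217.167 kHz

Using the energy-time uncertainty principle and E = hf:
ΔEΔt ≥ ℏ/2
hΔf·Δt ≥ ℏ/2

The minimum frequency uncertainty is:
Δf = ℏ/(2hτ) = 1/(4πτ)
Δf = 1/(4π × 3.664e-07 s)
Δf = 2.172e+05 Hz = 217.167 kHz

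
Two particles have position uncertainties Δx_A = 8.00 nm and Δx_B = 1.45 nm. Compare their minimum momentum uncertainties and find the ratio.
Particle B has the larger minimum momentum uncertainty, by a factor of 5.52.

For each particle, the minimum momentum uncertainty is Δp_min = ℏ/(2Δx):

Particle A: Δp_A = ℏ/(2×8.000e-09 m) = 6.591e-27 kg·m/s
Particle B: Δp_B = ℏ/(2×1.450e-09 m) = 3.636e-26 kg·m/s

Ratio: Δp_B/Δp_A = 5.52

Since Δp_min ∝ 1/Δx, the particle with smaller position uncertainty (B) has larger momentum uncertainty.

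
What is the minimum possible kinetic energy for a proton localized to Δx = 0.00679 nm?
112.516 meV

Localizing a particle requires giving it sufficient momentum uncertainty:

1. From uncertainty principle: Δp ≥ ℏ/(2Δx)
   Δp_min = (1.055e-34 J·s) / (2 × 6.790e-12 m)
   Δp_min = 7.766e-24 kg·m/s

2. This momentum uncertainty corresponds to kinetic energy:
   KE ≈ (Δp)²/(2m) = (7.766e-24)²/(2 × 1.673e-27 kg)
   KE = 1.803e-20 J = 112.516 meV

Tighter localization requires more energy.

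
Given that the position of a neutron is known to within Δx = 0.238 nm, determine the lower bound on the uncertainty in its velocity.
132.274 m/s

Using the Heisenberg uncertainty principle and Δp = mΔv:
ΔxΔp ≥ ℏ/2
Δx(mΔv) ≥ ℏ/2

The minimum uncertainty in velocity is:
Δv_min = ℏ/(2mΔx)
Δv_min = (1.055e-34 J·s) / (2 × 1.675e-27 kg × 2.380e-10 m)
Δv_min = 1.323e+02 m/s = 132.274 m/s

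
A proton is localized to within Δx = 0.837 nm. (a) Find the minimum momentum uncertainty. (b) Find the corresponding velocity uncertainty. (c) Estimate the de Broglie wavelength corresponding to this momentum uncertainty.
(a) Δp_min = 6.300 × 10^-26 kg·m/s
(b) Δv_min = 37.664 m/s
(c) λ_dB = 10.518 nm

Step-by-step:

(a) From the uncertainty principle:
Δp_min = ℏ/(2Δx) = (1.055e-34 J·s)/(2 × 8.370e-10 m) = 6.300e-26 kg·m/s

(b) The velocity uncertainty:
Δv = Δp/m = (6.300e-26 kg·m/s)/(1.673e-27 kg) = 3.766e+01 m/s = 37.664 m/s

(c) The de Broglie wavelength for this momentum:
λ = h/p = (6.626e-34 J·s)/(6.300e-26 kg·m/s) = 1.052e-08 m = 10.518 nm

Note: The de Broglie wavelength is comparable to the localization size, as expected from wave-particle duality.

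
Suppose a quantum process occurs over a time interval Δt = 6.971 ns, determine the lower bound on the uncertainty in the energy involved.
47.211 neV

Using the energy-time uncertainty principle:
ΔEΔt ≥ ℏ/2

The minimum uncertainty in energy is:
ΔE_min = ℏ/(2Δt)
ΔE_min = (1.055e-34 J·s) / (2 × 6.971e-09 s)
ΔE_min = 7.564e-27 J = 47.211 neV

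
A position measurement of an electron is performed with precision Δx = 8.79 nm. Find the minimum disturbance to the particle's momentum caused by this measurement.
5.999 × 10^-27 kg·m/s

The uncertainty principle implies that measuring position disturbs momentum:
ΔxΔp ≥ ℏ/2

When we measure position with precision Δx, we necessarily introduce a momentum uncertainty:
Δp ≥ ℏ/(2Δx)
Δp_min = (1.055e-34 J·s) / (2 × 8.790e-09 m)
Δp_min = 5.999e-27 kg·m/s

The more precisely we measure position, the greater the momentum disturbance.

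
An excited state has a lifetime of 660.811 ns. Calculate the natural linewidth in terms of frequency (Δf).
120.424 kHz

Using the energy-time uncertainty principle and E = hf:
ΔEΔt ≥ ℏ/2
hΔf·Δt ≥ ℏ/2

The minimum frequency uncertainty is:
Δf = ℏ/(2hτ) = 1/(4πτ)
Δf = 1/(4π × 6.608e-07 s)
Δf = 1.204e+05 Hz = 120.424 kHz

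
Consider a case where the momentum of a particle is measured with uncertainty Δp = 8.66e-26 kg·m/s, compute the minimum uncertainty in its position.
608.875 pm

Using the Heisenberg uncertainty principle:
ΔxΔp ≥ ℏ/2

The minimum uncertainty in position is:
Δx_min = ℏ/(2Δp)
Δx_min = (1.055e-34 J·s) / (2 × 8.660e-26 kg·m/s)
Δx_min = 6.089e-10 m = 608.875 pm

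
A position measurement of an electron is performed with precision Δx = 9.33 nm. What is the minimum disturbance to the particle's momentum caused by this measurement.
5.652 × 10^-27 kg·m/s

The uncertainty principle implies that measuring position disturbs momentum:
ΔxΔp ≥ ℏ/2

When we measure position with precision Δx, we necessarily introduce a momentum uncertainty:
Δp ≥ ℏ/(2Δx)
Δp_min = (1.055e-34 J·s) / (2 × 9.330e-09 m)
Δp_min = 5.652e-27 kg·m/s

The more precisely we measure position, the greater the momentum disturbance.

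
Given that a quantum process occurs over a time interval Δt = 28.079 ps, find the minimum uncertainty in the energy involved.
11.721 μeV

Using the energy-time uncertainty principle:
ΔEΔt ≥ ℏ/2

The minimum uncertainty in energy is:
ΔE_min = ℏ/(2Δt)
ΔE_min = (1.055e-34 J·s) / (2 × 2.808e-11 s)
ΔE_min = 1.878e-24 J = 11.721 μeV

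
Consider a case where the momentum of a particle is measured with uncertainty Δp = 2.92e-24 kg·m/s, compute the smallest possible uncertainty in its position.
18.058 pm

Using the Heisenberg uncertainty principle:
ΔxΔp ≥ ℏ/2

The minimum uncertainty in position is:
Δx_min = ℏ/(2Δp)
Δx_min = (1.055e-34 J·s) / (2 × 2.920e-24 kg·m/s)
Δx_min = 1.806e-11 m = 18.058 pm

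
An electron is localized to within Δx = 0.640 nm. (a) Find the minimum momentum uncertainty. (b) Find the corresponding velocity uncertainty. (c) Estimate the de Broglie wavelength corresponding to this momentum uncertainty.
(a) Δp_min = 8.239 × 10^-26 kg·m/s
(b) Δv_min = 90.443 km/s
(c) λ_dB = 8.042 nm

Step-by-step:

(a) From the uncertainty principle:
Δp_min = ℏ/(2Δx) = (1.055e-34 J·s)/(2 × 6.400e-10 m) = 8.239e-26 kg·m/s

(b) The velocity uncertainty:
Δv = Δp/m = (8.239e-26 kg·m/s)/(9.109e-31 kg) = 9.044e+04 m/s = 90.443 km/s

(c) The de Broglie wavelength for this momentum:
λ = h/p = (6.626e-34 J·s)/(8.239e-26 kg·m/s) = 8.042e-09 m = 8.042 nm

Note: The de Broglie wavelength is comparable to the localization size, as expected from wave-particle duality.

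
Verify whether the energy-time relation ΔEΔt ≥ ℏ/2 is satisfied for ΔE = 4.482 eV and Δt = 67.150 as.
No, it violates the uncertainty relation.

Calculate the product ΔEΔt:
ΔE = 4.482 eV = 7.181e-19 J
ΔEΔt = (7.181e-19 J) × (6.715e-17 s)
ΔEΔt = 4.822e-35 J·s

Compare to the minimum allowed value ℏ/2:
ℏ/2 = 5.273e-35 J·s

Since ΔEΔt = 4.822e-35 J·s < 5.273e-35 J·s = ℏ/2,
this violates the uncertainty relation.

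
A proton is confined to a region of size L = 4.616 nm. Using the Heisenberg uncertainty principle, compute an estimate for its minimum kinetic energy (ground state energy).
243.457 neV

Using the uncertainty principle to estimate ground state energy:

1. The position uncertainty is approximately the confinement size:
   Δx ≈ L = 4.616e-09 m

2. From ΔxΔp ≥ ℏ/2, the minimum momentum uncertainty is:
   Δp ≈ ℏ/(2L) = 1.142e-26 kg·m/s

3. The kinetic energy is approximately:
   KE ≈ (Δp)²/(2m) = (1.142e-26)²/(2 × 1.673e-27 kg)
   KE ≈ 3.901e-26 J = 243.457 neV

This is an order-of-magnitude estimate of the ground state energy.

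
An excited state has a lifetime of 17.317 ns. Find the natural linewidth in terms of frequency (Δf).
4.595 MHz

Using the energy-time uncertainty principle and E = hf:
ΔEΔt ≥ ℏ/2
hΔf·Δt ≥ ℏ/2

The minimum frequency uncertainty is:
Δf = ℏ/(2hτ) = 1/(4πτ)
Δf = 1/(4π × 1.732e-08 s)
Δf = 4.595e+06 Hz = 4.595 MHz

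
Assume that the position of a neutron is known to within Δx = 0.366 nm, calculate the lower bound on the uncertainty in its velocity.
86.014 m/s

Using the Heisenberg uncertainty principle and Δp = mΔv:
ΔxΔp ≥ ℏ/2
Δx(mΔv) ≥ ℏ/2

The minimum uncertainty in velocity is:
Δv_min = ℏ/(2mΔx)
Δv_min = (1.055e-34 J·s) / (2 × 1.675e-27 kg × 3.660e-10 m)
Δv_min = 8.601e+01 m/s = 86.014 m/s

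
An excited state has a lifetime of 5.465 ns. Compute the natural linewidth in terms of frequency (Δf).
14.561 MHz

Using the energy-time uncertainty principle and E = hf:
ΔEΔt ≥ ℏ/2
hΔf·Δt ≥ ℏ/2

The minimum frequency uncertainty is:
Δf = ℏ/(2hτ) = 1/(4πτ)
Δf = 1/(4π × 5.465e-09 s)
Δf = 1.456e+07 Hz = 14.561 MHz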